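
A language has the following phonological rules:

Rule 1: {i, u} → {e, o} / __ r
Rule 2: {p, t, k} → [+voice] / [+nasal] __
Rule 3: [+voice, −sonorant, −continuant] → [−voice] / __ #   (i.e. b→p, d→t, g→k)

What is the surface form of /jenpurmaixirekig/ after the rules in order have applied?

Rule 1 (pre-rhotic lowering): /u/ is a high vowel immediately before /r/, so it lowers to [o]. /i/ is a high vowel immediately before /r/, so it lowers to [e]. /jenpurmaixirekig/ → jenpormaixerekig.
Rule 2 (post-nasal voicing): /p/ is a voiceless stop immediately after the nasal /n/, so it voices to [b]. /jenpormaixerekig/ → jenbormaixerekig.
Rule 3 (final devoicing): /g/ is a voiced stop in word-final position, so it devoices to [k]. /jenbormaixerekig/ → jenbormaixerekik.

jenbormaixerekik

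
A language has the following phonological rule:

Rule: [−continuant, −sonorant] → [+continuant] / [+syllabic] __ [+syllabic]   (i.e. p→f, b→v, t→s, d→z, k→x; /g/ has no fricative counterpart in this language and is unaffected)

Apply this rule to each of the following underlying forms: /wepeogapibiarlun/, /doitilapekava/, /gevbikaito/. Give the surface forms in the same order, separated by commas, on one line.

/wepeogapibiarlun/: /p/ is a stop between vowels /e/ and /e/, so it spirantizes to the fricative [f]. /p/ is a stop between vowels /a/ and /i/, so it spirantizes to the fricative [f]. /b/ is a stop between vowels /i/ and /i/, so it spirantizes to the fricative [v]. → [wefeogafiviarlun].
/doitilapekava/: /t/ is a stop between vowels /i/ and /i/, so it spirantizes to the fricative [s]. /p/ is a stop between vowels /a/ and /e/, so it spirantizes to the fricative [f]. /k/ is a stop between vowels /e/ and /a/, so it spirantizes to the fricative [x]. → [doisilafexava].
/gevbikaito/: /k/ is a stop between vowels /i/ and /a/, so it spirantizes to the fricative [x]. /t/ is a stop between vowels /i/ and /o/, so it spirantizes to the fricative [s]. → [gevbixaiso].

wefeogafiviarlun, doisilafexava, gevbixaiso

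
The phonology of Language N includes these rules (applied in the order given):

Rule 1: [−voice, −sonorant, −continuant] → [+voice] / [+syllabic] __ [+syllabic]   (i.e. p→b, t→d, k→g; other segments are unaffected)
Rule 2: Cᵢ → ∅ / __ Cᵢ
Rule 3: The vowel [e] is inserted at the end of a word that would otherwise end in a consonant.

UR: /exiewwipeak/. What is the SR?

exiewibeake

Rule 1 (intervocalic voicing): /p/ is a voiceless stop between vowels /i/ and /e/, so it voices to [b]. /exiewwipeak/ → exiewwibeak.
Rule 2 (degemination): /ww/ is a geminate; the first /w/ deletes. /exiewwibeak/ → exiewibeak.
Rule 3 (final e-epenthesis): the form ends in the consonant /k/, so [e] is inserted word-finally. /exiewibeak/ → exiewibeake.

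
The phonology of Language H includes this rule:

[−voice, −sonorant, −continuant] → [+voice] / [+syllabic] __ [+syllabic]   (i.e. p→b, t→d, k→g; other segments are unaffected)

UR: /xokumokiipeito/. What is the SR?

xogumogiibeido

/k/ is a voiceless stop between vowels /o/ and /u/, so it voices to [g].
/k/ is a voiceless stop between vowels /o/ and /i/, so it voices to [g].
/p/ is a voiceless stop between vowels /i/ and /e/, so it voices to [b].
/t/ is a voiceless stop between vowels /i/ and /o/, so it voices to [d].
Surface form: [xogumogiibeido].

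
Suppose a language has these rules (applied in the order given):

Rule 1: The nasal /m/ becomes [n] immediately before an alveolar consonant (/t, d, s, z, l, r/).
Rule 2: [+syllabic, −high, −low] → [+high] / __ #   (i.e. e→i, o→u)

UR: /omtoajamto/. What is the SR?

ontoajantu

Rule 1 (nasal place assimilation): /m/ precedes the alveolar consonant /t/, so it assimilates in place to [n]. /m/ precedes the alveolar consonant /t/, so it assimilates in place to [n]. /omtoajamto/ → ontoajanto.
Rule 2 (final vowel raising): /o/ is a mid vowel in word-final position, so it raises to [u]. /ontoajanto/ → ontoajantu.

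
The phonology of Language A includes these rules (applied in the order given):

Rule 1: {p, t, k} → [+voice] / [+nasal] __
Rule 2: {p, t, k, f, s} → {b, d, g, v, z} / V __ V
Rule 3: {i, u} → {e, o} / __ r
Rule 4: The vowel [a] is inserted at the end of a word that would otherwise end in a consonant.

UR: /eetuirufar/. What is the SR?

Rule 1 (post-nasal voicing): no segment meets the environment; /eetuirufar/ is unchanged.
Rule 2 (intervocalic voicing): /t/ is a voiceless obstruent between vowels /e/ and /u/, so it voices to [d]. /f/ is a voiceless obstruent between vowels /u/ and /a/, so it voices to [v]. /eetuirufar/ → eeduiruvar.
Rule 3 (pre-rhotic lowering): /i/ is a high vowel immediately before /r/, so it lowers to [e]. /eeduiruvar/ → eedueruvar.
Rule 4 (final a-epenthesis): the form ends in the consonant /r/, so [a] is inserted word-finally. /eedueruvar/ → eedueruvara.

eedueruvara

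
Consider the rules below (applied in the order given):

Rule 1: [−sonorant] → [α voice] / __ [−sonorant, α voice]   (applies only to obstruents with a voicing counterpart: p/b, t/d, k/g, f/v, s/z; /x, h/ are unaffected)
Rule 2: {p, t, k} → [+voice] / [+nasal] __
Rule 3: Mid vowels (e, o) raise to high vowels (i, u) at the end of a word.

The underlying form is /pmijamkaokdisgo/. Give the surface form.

Rule 1 (regressive voicing assimilation): /k/ precedes the voiced obstruent /d/, so it voices to [g] by assimilation. /s/ precedes the voiced obstruent /g/, so it voices to [z] by assimilation. /pmijamkaokdisgo/ → pmijamkaogdizgo.
Rule 2 (post-nasal voicing): /k/ is a voiceless stop immediately after the nasal /m/, so it voices to [g]. /pmijamkaogdizgo/ → pmijamgaogdizgo.
Rule 3 (final vowel raising): /o/ is a mid vowel in word-final position, so it raises to [u]. /pmijamgaogdizgo/ → pmijamgaogdizgu.

pmijamgaogdizgu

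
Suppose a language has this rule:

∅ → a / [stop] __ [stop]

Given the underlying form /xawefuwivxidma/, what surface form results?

No segment of /xawefuwivxidma/ meets the structural description of the rule, so the form surfaces unchanged.

xawefuwivxidma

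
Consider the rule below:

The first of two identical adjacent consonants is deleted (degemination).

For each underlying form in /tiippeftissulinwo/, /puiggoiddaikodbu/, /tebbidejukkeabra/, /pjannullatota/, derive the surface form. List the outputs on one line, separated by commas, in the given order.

/tiippeftissulinwo/: /pp/ is a geminate; the first /p/ deletes. /ss/ is a geminate; the first /s/ deletes. → [tiipeftisulinwo].
/puiggoiddaikodbu/: /gg/ is a geminate; the first /g/ deletes. /dd/ is a geminate; the first /d/ deletes. → [puigoidaikodbu].
/tebbidejukkeabra/: /bb/ is a geminate; the first /b/ deletes. /kk/ is a geminate; the first /k/ deletes. → [tebidejukeabra].
/pjannullatota/: /nn/ is a geminate; the first /n/ deletes. /ll/ is a geminate; the first /l/ deletes. → [pjanulatota].

tiipeftisulinwo, puigoidaikodbu, tebidejukeabra, pjanulatota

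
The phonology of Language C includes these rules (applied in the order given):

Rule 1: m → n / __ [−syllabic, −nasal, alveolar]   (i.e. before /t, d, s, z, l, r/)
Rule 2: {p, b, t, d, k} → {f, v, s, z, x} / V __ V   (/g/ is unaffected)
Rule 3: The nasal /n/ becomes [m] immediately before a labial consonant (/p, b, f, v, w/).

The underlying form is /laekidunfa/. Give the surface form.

Rule 1 (nasal place assimilation): no segment meets the environment; /laekidunfa/ is unchanged.
Rule 2 (intervocalic spirantization): /k/ is a stop between vowels /e/ and /i/, so it spirantizes to the fricative [x]. /d/ is a stop between vowels /i/ and /u/, so it spirantizes to the fricative [z]. /laekidunfa/ → laexizunfa.
Rule 3 (nasal place assimilation): /n/ precedes the labial consonant /f/, so it assimilates in place to [m]. /laexizunfa/ → laexizumfa.

laexizumfa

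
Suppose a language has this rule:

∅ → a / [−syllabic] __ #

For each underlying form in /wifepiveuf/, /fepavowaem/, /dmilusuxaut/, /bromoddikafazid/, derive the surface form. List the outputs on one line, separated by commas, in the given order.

wifepiveufa, fepavowaema, dmilusuxauta, bromoddikafazida

/wifepiveuf/: the form ends in the consonant /f/, so [a] is inserted word-finally. → [wifepiveufa].
/fepavowaem/: the form ends in the consonant /m/, so [a] is inserted word-finally. → [fepavowaema].
/dmilusuxaut/: the form ends in the consonant /t/, so [a] is inserted word-finally. → [dmilusuxauta].
/bromoddikafazid/: the form ends in the consonant /d/, so [a] is inserted word-finally. → [bromoddikafazida].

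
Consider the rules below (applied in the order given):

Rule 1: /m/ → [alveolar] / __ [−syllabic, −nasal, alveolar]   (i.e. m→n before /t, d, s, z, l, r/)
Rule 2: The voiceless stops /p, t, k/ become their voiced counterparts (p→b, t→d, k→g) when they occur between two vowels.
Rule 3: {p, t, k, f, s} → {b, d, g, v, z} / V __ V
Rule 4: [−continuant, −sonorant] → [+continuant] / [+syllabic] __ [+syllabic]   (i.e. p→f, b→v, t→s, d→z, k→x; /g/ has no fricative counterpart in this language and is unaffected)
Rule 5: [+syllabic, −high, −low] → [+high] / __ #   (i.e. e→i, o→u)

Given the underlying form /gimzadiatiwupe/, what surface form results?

ginzaziaziwuvi

Rule 1 (nasal place assimilation): /m/ precedes the alveolar consonant /z/, so it assimilates in place to [n]. /gimzadiatiwupe/ → ginzadiatiwupe.
Rule 2 (intervocalic voicing): /t/ is a voiceless stop between vowels /a/ and /i/, so it voices to [d]. /p/ is a voiceless stop between vowels /u/ and /e/, so it voices to [b]. /ginzadiatiwupe/ → ginzadiadiwube.
Rule 3 (intervocalic voicing): no segment meets the environment; /ginzadiadiwube/ is unchanged.
Rule 4 (intervocalic spirantization): /d/ is a stop between vowels /a/ and /i/, so it spirantizes to the fricative [z]. /d/ is a stop between vowels /a/ and /i/, so it spirantizes to the fricative [z]. /b/ is a stop between vowels /u/ and /e/, so it spirantizes to the fricative [v]. /ginzadiadiwube/ → ginzaziaziwuve.
Rule 5 (final vowel raising): /e/ is a mid vowel in word-final position, so it raises to [i]. /ginzaziaziwuve/ → ginzaziaziwuvi.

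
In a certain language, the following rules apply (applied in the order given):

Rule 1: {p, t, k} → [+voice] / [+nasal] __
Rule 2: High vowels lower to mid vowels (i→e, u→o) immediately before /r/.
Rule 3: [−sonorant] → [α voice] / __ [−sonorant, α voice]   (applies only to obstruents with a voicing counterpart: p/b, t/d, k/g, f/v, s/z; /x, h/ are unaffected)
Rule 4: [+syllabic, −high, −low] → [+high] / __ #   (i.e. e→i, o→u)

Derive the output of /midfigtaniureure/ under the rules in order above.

mitfiktanioreori

Rule 1 (post-nasal voicing): no segment meets the environment; /midfigtaniureure/ is unchanged.
Rule 2 (pre-rhotic lowering): /u/ is a high vowel immediately before /r/, so it lowers to [o]. /u/ is a high vowel immediately before /r/, so it lowers to [o]. /midfigtaniureure/ → midfigtanioreore.
Rule 3 (regressive voicing assimilation): /d/ precedes the voiceless obstruent /f/, so it devoices to [t] by assimilation. /g/ precedes the voiceless obstruent /t/, so it devoices to [k] by assimilation. /midfigtanioreore/ → mitfiktanioreore.
Rule 4 (final vowel raising): /e/ is a mid vowel in word-final position, so it raises to [i]. /mitfiktanioreore/ → mitfiktanioreori.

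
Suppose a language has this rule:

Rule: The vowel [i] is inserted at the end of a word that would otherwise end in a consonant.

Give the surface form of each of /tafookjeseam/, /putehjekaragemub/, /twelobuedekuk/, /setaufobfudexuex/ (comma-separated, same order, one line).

/tafookjeseam/: the form ends in the consonant /m/, so [i] is inserted word-finally. → [tafookjeseami].
/putehjekaragemub/: the form ends in the consonant /b/, so [i] is inserted word-finally. → [putehjekaragemubi].
/twelobuedekuk/: the form ends in the consonant /k/, so [i] is inserted word-finally. → [twelobuedekuki].
/setaufobfudexuex/: the form ends in the consonant /x/, so [i] is inserted word-finally. → [setaufobfudexuexi].

tafookjeseami, putehjekaragemubi, twelobuedekuki, setaufobfudexuexi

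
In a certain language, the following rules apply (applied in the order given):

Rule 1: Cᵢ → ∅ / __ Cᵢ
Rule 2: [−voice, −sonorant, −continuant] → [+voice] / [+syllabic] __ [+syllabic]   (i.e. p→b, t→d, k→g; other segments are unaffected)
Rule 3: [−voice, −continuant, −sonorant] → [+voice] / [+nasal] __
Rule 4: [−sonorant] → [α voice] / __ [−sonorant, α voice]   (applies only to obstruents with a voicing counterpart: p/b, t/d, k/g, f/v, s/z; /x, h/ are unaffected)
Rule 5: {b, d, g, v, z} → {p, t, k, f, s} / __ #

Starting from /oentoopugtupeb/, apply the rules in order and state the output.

Rule 1 (degemination): no segment meets the environment; /oentoopugtupeb/ is unchanged.
Rule 2 (intervocalic voicing): /p/ is a voiceless stop between vowels /o/ and /u/, so it voices to [b]. /p/ is a voiceless stop between vowels /u/ and /e/, so it voices to [b]. /oentoopugtupeb/ → oentoobugtubeb.
Rule 3 (post-nasal voicing): /t/ is a voiceless stop immediately after the nasal /n/, so it voices to [d]. /oentoobugtubeb/ → oendoobugtubeb.
Rule 4 (regressive voicing assimilation): /g/ precedes the voiceless obstruent /t/, so it devoices to [k] by assimilation. /oendoobugtubeb/ → oendoobuktubeb.
Rule 5 (final devoicing): /b/ is a voiced obstruent in word-final position, so it devoices to [p]. /oendoobuktubeb/ → oendoobuktubep.

oendoobuktubep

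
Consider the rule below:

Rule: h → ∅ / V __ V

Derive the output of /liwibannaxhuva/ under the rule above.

liwibannaxhuva

No segment of /liwibannaxhuva/ meets the structural description of the rule, so the form surfaces unchanged.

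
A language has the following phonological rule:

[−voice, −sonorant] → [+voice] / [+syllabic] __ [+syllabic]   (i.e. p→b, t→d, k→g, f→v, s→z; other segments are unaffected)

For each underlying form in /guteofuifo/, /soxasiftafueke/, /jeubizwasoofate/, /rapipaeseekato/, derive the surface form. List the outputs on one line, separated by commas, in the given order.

gudeovuivo, soxaziftavuege, jeubizwazoovade, rabibaezeegado

/guteofuifo/: /t/ is a voiceless obstruent between vowels /u/ and /e/, so it voices to [d]. /f/ is a voiceless obstruent between vowels /o/ and /u/, so it voices to [v]. /f/ is a voiceless obstruent between vowels /i/ and /o/, so it voices to [v]. → [gudeovuivo].
/soxasiftafueke/: /s/ is a voiceless obstruent between vowels /a/ and /i/, so it voices to [z]. /f/ is a voiceless obstruent between vowels /a/ and /u/, so it voices to [v]. /k/ is a voiceless obstruent between vowels /e/ and /e/, so it voices to [g]. → [soxaziftavuege].
/jeubizwasoofate/: /s/ is a voiceless obstruent between vowels /a/ and /o/, so it voices to [z]. /f/ is a voiceless obstruent between vowels /o/ and /a/, so it voices to [v]. /t/ is a voiceless obstruent between vowels /a/ and /e/, so it voices to [d]. → [jeubizwazoovade].
/rapipaeseekato/: /p/ is a voiceless obstruent between vowels /a/ and /i/, so it voices to [b]. /p/ is a voiceless obstruent between vowels /i/ and /a/, so it voices to [b]. /s/ is a voiceless obstruent between vowels /e/ and /e/, so it voices to [z]. /k/ is a voiceless obstruent between vowels /e/ and /a/, so it voices to [g]. /t/ is a voiceless obstruent between vowels /a/ and /o/, so it voices to [d]. → [rabibaezeegado].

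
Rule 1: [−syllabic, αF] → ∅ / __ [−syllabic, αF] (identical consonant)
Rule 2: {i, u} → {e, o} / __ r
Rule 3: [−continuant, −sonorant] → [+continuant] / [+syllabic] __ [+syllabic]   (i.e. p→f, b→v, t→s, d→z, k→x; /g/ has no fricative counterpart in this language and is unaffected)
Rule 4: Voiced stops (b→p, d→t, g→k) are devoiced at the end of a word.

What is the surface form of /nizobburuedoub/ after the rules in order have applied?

Rule 1 (degemination): /bb/ is a geminate; the first /b/ deletes. /nizobburuedoub/ → nizoburuedoub.
Rule 2 (pre-rhotic lowering): /u/ is a high vowel immediately before /r/, so it lowers to [o]. /nizoburuedoub/ → nizoboruedoub.
Rule 3 (intervocalic spirantization): /b/ is a stop between vowels /o/ and /o/, so it spirantizes to the fricative [v]. /d/ is a stop between vowels /e/ and /o/, so it spirantizes to the fricative [z]. /nizoboruedoub/ → nizovoruezoub.
Rule 4 (final devoicing): /b/ is a voiced stop in word-final position, so it devoices to [p]. /nizovoruezoub/ → nizovoruezoup.

nizovoruezoup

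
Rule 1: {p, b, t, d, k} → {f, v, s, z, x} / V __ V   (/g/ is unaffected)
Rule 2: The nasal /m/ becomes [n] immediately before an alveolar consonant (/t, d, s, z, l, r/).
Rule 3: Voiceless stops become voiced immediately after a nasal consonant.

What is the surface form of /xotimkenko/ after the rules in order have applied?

Rule 1 (intervocalic spirantization): /t/ is a stop between vowels /o/ and /i/, so it spirantizes to the fricative [s]. /xotimkenko/ → xosimkenko.
Rule 2 (nasal place assimilation): no segment meets the environment; /xosimkenko/ is unchanged.
Rule 3 (post-nasal voicing): /k/ is a voiceless stop immediately after the nasal /m/, so it voices to [g]. /k/ is a voiceless stop immediately after the nasal /n/, so it voices to [g]. /xosimkenko/ → xosimgengo.

xosimgengo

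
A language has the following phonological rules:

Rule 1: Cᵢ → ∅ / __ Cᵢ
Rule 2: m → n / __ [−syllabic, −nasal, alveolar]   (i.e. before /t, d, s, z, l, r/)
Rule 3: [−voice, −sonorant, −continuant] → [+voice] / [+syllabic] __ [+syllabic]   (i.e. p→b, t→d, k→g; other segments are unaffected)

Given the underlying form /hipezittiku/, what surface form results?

Rule 1 (degemination): /tt/ is a geminate; the first /t/ deletes. /hipezittiku/ → hipezitiku.
Rule 2 (nasal place assimilation): no segment meets the environment; /hipezitiku/ is unchanged.
Rule 3 (intervocalic voicing): /p/ is a voiceless stop between vowels /i/ and /e/, so it voices to [b]. /t/ is a voiceless stop between vowels /i/ and /i/, so it voices to [d]. /k/ is a voiceless stop between vowels /i/ and /u/, so it voices to [g]. /hipezitiku/ → hibezidigu.

hibezidigu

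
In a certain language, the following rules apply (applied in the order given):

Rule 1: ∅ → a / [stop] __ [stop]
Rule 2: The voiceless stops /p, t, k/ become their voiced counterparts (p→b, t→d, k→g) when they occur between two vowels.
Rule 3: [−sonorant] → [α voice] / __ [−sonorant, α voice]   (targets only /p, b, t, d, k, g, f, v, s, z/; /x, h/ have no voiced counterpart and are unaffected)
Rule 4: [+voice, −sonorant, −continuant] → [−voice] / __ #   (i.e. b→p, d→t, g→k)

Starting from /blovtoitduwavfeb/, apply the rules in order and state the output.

Rule 1 (stop-cluster a-epenthesis): /t/ and /d/ form a stop–stop cluster, so [a] is inserted between them. /blovtoitduwavfeb/ → blovtoitaduwavfeb.
Rule 2 (intervocalic voicing): /t/ is a voiceless stop between vowels /i/ and /a/, so it voices to [d]. /blovtoitaduwavfeb/ → blovtoidaduwavfeb.
Rule 3 (regressive voicing assimilation): /v/ precedes the voiceless obstruent /t/, so it devoices to [f] by assimilation. /v/ precedes the voiceless obstruent /f/, so it devoices to [f] by assimilation. /blovtoidaduwavfeb/ → bloftoidaduwaffeb.
Rule 4 (final devoicing): /b/ is a voiced stop in word-final position, so it devoices to [p]. /bloftoidaduwaffeb/ → bloftoidaduwaffep.

bloftoidaduwaffep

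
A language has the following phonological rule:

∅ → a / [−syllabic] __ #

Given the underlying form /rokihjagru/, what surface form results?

No segment of /rokihjagru/ meets the structural description of the rule, so the form surfaces unchanged.

rokihjagru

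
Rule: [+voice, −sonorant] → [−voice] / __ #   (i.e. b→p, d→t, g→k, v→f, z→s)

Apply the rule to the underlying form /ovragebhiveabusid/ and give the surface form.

ovragebhiveabusit

/d/ is a voiced obstruent in word-final position, so it devoices to [t].
The other instances of /v/, /g/, /b/ do not occur in the required environment and remain unchanged.
Surface form: [ovragebhiveabusit].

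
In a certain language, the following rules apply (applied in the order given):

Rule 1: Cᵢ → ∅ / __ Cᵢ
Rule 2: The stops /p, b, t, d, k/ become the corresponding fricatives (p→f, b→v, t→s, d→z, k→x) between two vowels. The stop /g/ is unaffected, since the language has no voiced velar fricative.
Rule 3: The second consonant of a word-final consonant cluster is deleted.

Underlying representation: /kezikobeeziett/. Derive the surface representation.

kezixoveeziet

Rule 1 (degemination): /tt/ is a geminate; the first /t/ deletes. /kezikobeeziett/ → kezikobeeziet.
Rule 2 (intervocalic spirantization): /k/ is a stop between vowels /i/ and /o/, so it spirantizes to the fricative [x]. /b/ is a stop between vowels /o/ and /e/, so it spirantizes to the fricative [v]. /kezikobeeziet/ → kezixoveeziet.
Rule 3 (final cluster simplification): no segment meets the environment; /kezixoveeziet/ is unchanged.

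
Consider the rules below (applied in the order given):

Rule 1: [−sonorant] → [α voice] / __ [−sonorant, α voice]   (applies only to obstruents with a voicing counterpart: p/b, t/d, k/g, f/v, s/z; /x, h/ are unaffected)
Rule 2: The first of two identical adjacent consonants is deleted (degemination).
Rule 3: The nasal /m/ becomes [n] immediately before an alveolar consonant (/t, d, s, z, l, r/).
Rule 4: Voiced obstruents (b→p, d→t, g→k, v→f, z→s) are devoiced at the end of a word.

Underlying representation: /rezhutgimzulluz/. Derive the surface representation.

Rule 1 (regressive voicing assimilation): /z/ precedes the voiceless obstruent /h/, so it devoices to [s] by assimilation. /t/ precedes the voiced obstruent /g/, so it voices to [d] by assimilation. /rezhutgimzulluz/ → reshudgimzulluz.
Rule 2 (degemination): /ll/ is a geminate; the first /l/ deletes. /reshudgimzulluz/ → reshudgimzuluz.
Rule 3 (nasal place assimilation): /m/ precedes the alveolar consonant /z/, so it assimilates in place to [n]. /reshudgimzuluz/ → reshudginzuluz.
Rule 4 (final devoicing): /z/ is a voiced obstruent in word-final position, so it devoices to [s]. /reshudginzuluz/ → reshudginzulus.

reshudginzulus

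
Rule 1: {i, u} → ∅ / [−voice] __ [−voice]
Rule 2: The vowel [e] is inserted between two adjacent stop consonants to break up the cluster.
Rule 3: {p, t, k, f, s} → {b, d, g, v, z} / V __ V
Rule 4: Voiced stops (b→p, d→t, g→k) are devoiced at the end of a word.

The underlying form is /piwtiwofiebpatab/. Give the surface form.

Rule 1 (high vowel syncope): no segment meets the environment; /piwtiwofiebpatab/ is unchanged.
Rule 2 (stop-cluster e-epenthesis): /b/ and /p/ form a stop–stop cluster, so [e] is inserted between them. /piwtiwofiebpatab/ → piwtiwofiebepatab.
Rule 3 (intervocalic voicing): /f/ is a voiceless obstruent between vowels /o/ and /i/, so it voices to [v]. /p/ is a voiceless obstruent between vowels /e/ and /a/, so it voices to [b]. /t/ is a voiceless obstruent between vowels /a/ and /a/, so it voices to [d]. /piwtiwofiebepatab/ → piwtiwoviebebadab.
Rule 4 (final devoicing): /b/ is a voiced stop in word-final position, so it devoices to [p]. /piwtiwoviebebadab/ → piwtiwoviebebadap.

piwtiwoviebebadap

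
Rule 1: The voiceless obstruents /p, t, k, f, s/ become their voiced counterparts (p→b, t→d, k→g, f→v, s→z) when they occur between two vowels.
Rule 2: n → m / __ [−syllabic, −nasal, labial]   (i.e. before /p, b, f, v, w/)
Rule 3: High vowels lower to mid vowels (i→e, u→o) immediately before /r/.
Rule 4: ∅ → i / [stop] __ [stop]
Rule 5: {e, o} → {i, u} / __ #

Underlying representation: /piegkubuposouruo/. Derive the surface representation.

piegikububozooruu

Rule 1 (intervocalic voicing): /p/ is a voiceless obstruent between vowels /u/ and /o/, so it voices to [b]. /s/ is a voiceless obstruent between vowels /o/ and /o/, so it voices to [z]. /piegkubuposouruo/ → piegkububozouruo.
Rule 2 (nasal place assimilation): no segment meets the environment; /piegkububozouruo/ is unchanged.
Rule 3 (pre-rhotic lowering): /u/ is a high vowel immediately before /r/, so it lowers to [o]. /piegkububozouruo/ → piegkububozooruo.
Rule 4 (stop-cluster i-epenthesis): /g/ and /k/ form a stop–stop cluster, so [i] is inserted between them. /piegkububozooruo/ → piegikububozooruo.
Rule 5 (final vowel raising): /o/ is a mid vowel in word-final position, so it raises to [u]. /piegikububozooruo/ → piegikububozooruu.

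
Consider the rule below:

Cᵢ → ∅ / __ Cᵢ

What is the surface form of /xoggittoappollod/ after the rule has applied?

xogitoapolod

/gg/ is a geminate; the first /g/ deletes.
/tt/ is a geminate; the first /t/ deletes.
/pp/ is a geminate; the first /p/ deletes.
/ll/ is a geminate; the first /l/ deletes.
The other instances of /x/, /g/, /t/, /p/, /l/, /d/ do not occur in the required environment and remain unchanged.
Surface form: [xogitoapolod].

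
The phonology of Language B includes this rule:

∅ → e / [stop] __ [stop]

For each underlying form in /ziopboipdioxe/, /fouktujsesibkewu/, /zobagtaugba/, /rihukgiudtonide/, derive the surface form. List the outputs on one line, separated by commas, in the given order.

ziopeboipedioxe, fouketujsesibekewu, zobagetaugeba, rihukegiudetonide

/ziopboipdioxe/: /p/ and /b/ form a stop–stop cluster, so [e] is inserted between them. /p/ and /d/ form a stop–stop cluster, so [e] is inserted between them. → [ziopeboipedioxe].
/fouktujsesibkewu/: /k/ and /t/ form a stop–stop cluster, so [e] is inserted between them. /b/ and /k/ form a stop–stop cluster, so [e] is inserted between them. → [fouketujsesibekewu].
/zobagtaugba/: /g/ and /t/ form a stop–stop cluster, so [e] is inserted between them. /g/ and /b/ form a stop–stop cluster, so [e] is inserted between them. → [zobagetaugeba].
/rihukgiudtonide/: /k/ and /g/ form a stop–stop cluster, so [e] is inserted between them. /d/ and /t/ form a stop–stop cluster, so [e] is inserted between them. → [rihukegiudetonide].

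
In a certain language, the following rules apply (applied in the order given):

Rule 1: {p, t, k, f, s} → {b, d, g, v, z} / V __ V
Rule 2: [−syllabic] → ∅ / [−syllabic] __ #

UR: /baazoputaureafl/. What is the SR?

Rule 1 (intervocalic voicing): /p/ is a voiceless obstruent between vowels /o/ and /u/, so it voices to [b]. /t/ is a voiceless obstruent between vowels /u/ and /a/, so it voices to [d]. /baazoputaureafl/ → baazobudaureafl.
Rule 2 (final cluster simplification): /l/ is the second consonant of a word-final cluster /fl/, so it deletes. /baazobudaureafl/ → baazobudaureaf.

baazobudaureaf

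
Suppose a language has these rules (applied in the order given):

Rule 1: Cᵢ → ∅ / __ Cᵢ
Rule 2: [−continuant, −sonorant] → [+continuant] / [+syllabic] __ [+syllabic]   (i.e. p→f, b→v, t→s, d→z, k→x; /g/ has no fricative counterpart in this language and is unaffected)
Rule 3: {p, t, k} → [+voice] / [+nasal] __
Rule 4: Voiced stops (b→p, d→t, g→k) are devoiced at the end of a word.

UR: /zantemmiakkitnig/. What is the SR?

Rule 1 (degemination): /mm/ is a geminate; the first /m/ deletes. /kk/ is a geminate; the first /k/ deletes. /zantemmiakkitnig/ → zantemiakitnig.
Rule 2 (intervocalic spirantization): /k/ is a stop between vowels /a/ and /i/, so it spirantizes to the fricative [x]. /zantemiakitnig/ → zantemiaxitnig.
Rule 3 (post-nasal voicing): /t/ is a voiceless stop immediately after the nasal /n/, so it voices to [d]. /zantemiaxitnig/ → zandemiaxitnig.
Rule 4 (final devoicing): /g/ is a voiced stop in word-final position, so it devoices to [k]. /zandemiaxitnig/ → zandemiaxitnik.

zandemiaxitnik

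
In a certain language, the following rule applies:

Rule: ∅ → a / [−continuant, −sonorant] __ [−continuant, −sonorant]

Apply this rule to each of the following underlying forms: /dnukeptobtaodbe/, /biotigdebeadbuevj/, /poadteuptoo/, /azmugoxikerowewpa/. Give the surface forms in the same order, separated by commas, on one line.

dnukepatobataodabe, biotigadebeadabuevj, poadateupatoo, azmugoxikerowewpa

/dnukeptobtaodbe/: /p/ and /t/ form a stop–stop cluster, so [a] is inserted between them. /b/ and /t/ form a stop–stop cluster, so [a] is inserted between them. /d/ and /b/ form a stop–stop cluster, so [a] is inserted between them. → [dnukepatobataodabe].
/biotigdebeadbuevj/: /g/ and /d/ form a stop–stop cluster, so [a] is inserted between them. /d/ and /b/ form a stop–stop cluster, so [a] is inserted between them. → [biotigadebeadabuevj].
/poadteuptoo/: /d/ and /t/ form a stop–stop cluster, so [a] is inserted between them. /p/ and /t/ form a stop–stop cluster, so [a] is inserted between them. → [poadateupatoo].
/azmugoxikerowewpa/: the rule's environment is not met; surfaces unchanged as [azmugoxikerowewpa].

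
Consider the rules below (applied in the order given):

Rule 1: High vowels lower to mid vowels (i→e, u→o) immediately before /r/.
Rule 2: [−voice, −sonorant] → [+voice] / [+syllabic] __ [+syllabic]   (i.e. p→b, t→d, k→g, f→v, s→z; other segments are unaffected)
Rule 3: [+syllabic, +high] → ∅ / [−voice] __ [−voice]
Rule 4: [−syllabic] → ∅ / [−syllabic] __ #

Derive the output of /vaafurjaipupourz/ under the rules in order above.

vaavorjaibuboor

Rule 1 (pre-rhotic lowering): /u/ is a high vowel immediately before /r/, so it lowers to [o]. /u/ is a high vowel immediately before /r/, so it lowers to [o]. /vaafurjaipupourz/ → vaaforjaipupoorz.
Rule 2 (intervocalic voicing): /f/ is a voiceless obstruent between vowels /a/ and /o/, so it voices to [v]. /p/ is a voiceless obstruent between vowels /i/ and /u/, so it voices to [b]. /p/ is a voiceless obstruent between vowels /u/ and /o/, so it voices to [b]. /vaaforjaipupoorz/ → vaavorjaibuboorz.
Rule 3 (high vowel syncope): no segment meets the environment; /vaavorjaibuboorz/ is unchanged.
Rule 4 (final cluster simplification): /z/ is the second consonant of a word-final cluster /rz/, so it deletes. /vaavorjaibuboorz/ → vaavorjaibuboor.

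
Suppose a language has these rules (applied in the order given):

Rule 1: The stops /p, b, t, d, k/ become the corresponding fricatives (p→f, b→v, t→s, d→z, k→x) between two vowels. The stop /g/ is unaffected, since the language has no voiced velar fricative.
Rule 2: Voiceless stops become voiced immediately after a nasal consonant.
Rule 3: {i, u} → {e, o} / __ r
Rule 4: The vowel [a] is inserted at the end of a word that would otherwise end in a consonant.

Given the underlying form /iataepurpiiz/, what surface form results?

Rule 1 (intervocalic spirantization): /t/ is a stop between vowels /a/ and /a/, so it spirantizes to the fricative [s]. /p/ is a stop between vowels /e/ and /u/, so it spirantizes to the fricative [f]. /iataepurpiiz/ → iasaefurpiiz.
Rule 2 (post-nasal voicing): no segment meets the environment; /iasaefurpiiz/ is unchanged.
Rule 3 (pre-rhotic lowering): /u/ is a high vowel immediately before /r/, so it lowers to [o]. /iasaefurpiiz/ → iasaeforpiiz.
Rule 4 (final a-epenthesis): the form ends in the consonant /z/, so [a] is inserted word-finally. /iasaeforpiiz/ → iasaeforpiiza.

iasaeforpiiza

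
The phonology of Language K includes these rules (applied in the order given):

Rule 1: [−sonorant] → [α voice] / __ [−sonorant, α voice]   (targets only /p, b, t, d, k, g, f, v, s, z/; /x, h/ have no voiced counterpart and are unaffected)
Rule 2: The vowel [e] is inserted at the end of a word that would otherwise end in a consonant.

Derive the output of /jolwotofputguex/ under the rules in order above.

Rule 1 (regressive voicing assimilation): /t/ precedes the voiced obstruent /g/, so it voices to [d] by assimilation. /jolwotofputguex/ → jolwotofpudguex.
Rule 2 (final e-epenthesis): the form ends in the consonant /x/, so [e] is inserted word-finally. /jolwotofpudguex/ → jolwotofpudguexe.

jolwotofpudguexe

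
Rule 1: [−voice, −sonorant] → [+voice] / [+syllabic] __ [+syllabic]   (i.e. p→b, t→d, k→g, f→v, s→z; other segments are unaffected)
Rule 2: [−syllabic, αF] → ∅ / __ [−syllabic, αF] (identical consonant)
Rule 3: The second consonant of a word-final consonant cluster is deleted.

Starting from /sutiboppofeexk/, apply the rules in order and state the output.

sudibopoveex

Rule 1 (intervocalic voicing): /t/ is a voiceless obstruent between vowels /u/ and /i/, so it voices to [d]. /f/ is a voiceless obstruent between vowels /o/ and /e/, so it voices to [v]. /sutiboppofeexk/ → sudiboppoveexk.
Rule 2 (degemination): /pp/ is a geminate; the first /p/ deletes. /sudiboppoveexk/ → sudibopoveexk.
Rule 3 (final cluster simplification): /k/ is the second consonant of a word-final cluster /xk/, so it deletes. /sudibopoveexk/ → sudibopoveex.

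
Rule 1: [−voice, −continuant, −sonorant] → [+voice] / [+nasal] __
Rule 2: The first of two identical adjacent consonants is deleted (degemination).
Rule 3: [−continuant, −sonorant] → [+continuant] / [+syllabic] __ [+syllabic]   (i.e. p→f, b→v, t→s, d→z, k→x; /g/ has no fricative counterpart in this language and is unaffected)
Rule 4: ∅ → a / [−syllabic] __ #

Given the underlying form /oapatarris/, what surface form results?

Rule 1 (post-nasal voicing): no segment meets the environment; /oapatarris/ is unchanged.
Rule 2 (degemination): /rr/ is a geminate; the first /r/ deletes. /oapatarris/ → oapataris.
Rule 3 (intervocalic spirantization): /p/ is a stop between vowels /a/ and /a/, so it spirantizes to the fricative [f]. /t/ is a stop between vowels /a/ and /a/, so it spirantizes to the fricative [s]. /oapataris/ → oafasaris.
Rule 4 (final a-epenthesis): the form ends in the consonant /s/, so [a] is inserted word-finally. /oafasaris/ → oafasarisa.

oafasarisa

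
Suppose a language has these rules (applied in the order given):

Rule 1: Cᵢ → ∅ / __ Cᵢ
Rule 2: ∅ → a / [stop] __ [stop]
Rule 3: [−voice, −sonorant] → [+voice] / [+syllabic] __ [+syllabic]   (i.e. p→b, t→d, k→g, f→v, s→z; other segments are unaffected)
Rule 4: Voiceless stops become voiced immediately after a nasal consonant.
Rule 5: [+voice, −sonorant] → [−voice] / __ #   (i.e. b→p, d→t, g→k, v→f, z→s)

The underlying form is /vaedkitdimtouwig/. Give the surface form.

vaedagidadimdouwik

Rule 1 (degemination): no segment meets the environment; /vaedkitdimtouwig/ is unchanged.
Rule 2 (stop-cluster a-epenthesis): /d/ and /k/ form a stop–stop cluster, so [a] is inserted between them. /t/ and /d/ form a stop–stop cluster, so [a] is inserted between them. /vaedkitdimtouwig/ → vaedakitadimtouwig.
Rule 3 (intervocalic voicing): /k/ is a voiceless obstruent between vowels /a/ and /i/, so it voices to [g]. /t/ is a voiceless obstruent between vowels /i/ and /a/, so it voices to [d]. /vaedakitadimtouwig/ → vaedagidadimtouwig.
Rule 4 (post-nasal voicing): /t/ is a voiceless stop immediately after the nasal /m/, so it voices to [d]. /vaedagidadimtouwig/ → vaedagidadimdouwig.
Rule 5 (final devoicing): /g/ is a voiced obstruent in word-final position, so it devoices to [k]. /vaedagidadimdouwig/ → vaedagidadimdouwik.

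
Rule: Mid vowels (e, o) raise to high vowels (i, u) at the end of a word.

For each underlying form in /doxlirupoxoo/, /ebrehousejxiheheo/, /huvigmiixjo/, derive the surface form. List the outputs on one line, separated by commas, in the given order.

doxlirupoxou, ebrehousejxiheheu, huvigmiixju

/doxlirupoxoo/: /o/ is a mid vowel in word-final position, so it raises to [u]. → [doxlirupoxou].
/ebrehousejxiheheo/: /o/ is a mid vowel in word-final position, so it raises to [u]. → [ebrehousejxiheheu].
/huvigmiixjo/: /o/ is a mid vowel in word-final position, so it raises to [u]. → [huvigmiixju].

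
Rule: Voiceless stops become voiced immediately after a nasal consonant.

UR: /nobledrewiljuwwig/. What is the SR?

No segment of /nobledrewiljuwwig/ meets the structural description of the rule, so the form surfaces unchanged.

nobledrewiljuwwig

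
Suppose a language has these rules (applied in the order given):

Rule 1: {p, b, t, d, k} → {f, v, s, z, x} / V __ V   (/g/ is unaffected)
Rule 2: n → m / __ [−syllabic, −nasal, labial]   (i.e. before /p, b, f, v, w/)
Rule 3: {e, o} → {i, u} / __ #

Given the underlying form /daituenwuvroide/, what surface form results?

daisuemwuvroizi

Rule 1 (intervocalic spirantization): /t/ is a stop between vowels /i/ and /u/, so it spirantizes to the fricative [s]. /d/ is a stop between vowels /i/ and /e/, so it spirantizes to the fricative [z]. /daituenwuvroide/ → daisuenwuvroize.
Rule 2 (nasal place assimilation): /n/ precedes the labial consonant /w/, so it assimilates in place to [m]. /daisuenwuvroize/ → daisuemwuvroize.
Rule 3 (final vowel raising): /e/ is a mid vowel in word-final position, so it raises to [i]. /daisuemwuvroize/ → daisuemwuvroizi.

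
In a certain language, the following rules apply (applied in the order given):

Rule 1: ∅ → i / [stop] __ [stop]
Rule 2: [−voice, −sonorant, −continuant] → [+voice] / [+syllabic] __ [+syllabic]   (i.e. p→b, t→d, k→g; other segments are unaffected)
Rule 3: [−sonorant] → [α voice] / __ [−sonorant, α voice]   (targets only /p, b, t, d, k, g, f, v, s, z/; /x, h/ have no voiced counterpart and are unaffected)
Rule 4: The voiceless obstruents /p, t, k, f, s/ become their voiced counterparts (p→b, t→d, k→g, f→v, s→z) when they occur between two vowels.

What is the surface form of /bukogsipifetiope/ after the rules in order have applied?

Rule 1 (stop-cluster i-epenthesis): no segment meets the environment; /bukogsipifetiope/ is unchanged.
Rule 2 (intervocalic voicing): /k/ is a voiceless stop between vowels /u/ and /o/, so it voices to [g]. /p/ is a voiceless stop between vowels /i/ and /i/, so it voices to [b]. /t/ is a voiceless stop between vowels /e/ and /i/, so it voices to [d]. /p/ is a voiceless stop between vowels /o/ and /e/, so it voices to [b]. /bukogsipifetiope/ → bugogsibifediobe.
Rule 3 (regressive voicing assimilation): /g/ precedes the voiceless obstruent /s/, so it devoices to [k] by assimilation. /bugogsibifediobe/ → bugoksibifediobe.
Rule 4 (intervocalic voicing): /f/ is a voiceless obstruent between vowels /i/ and /e/, so it voices to [v]. /bugoksibifediobe/ → bugoksibivediobe.

bugoksibivediobe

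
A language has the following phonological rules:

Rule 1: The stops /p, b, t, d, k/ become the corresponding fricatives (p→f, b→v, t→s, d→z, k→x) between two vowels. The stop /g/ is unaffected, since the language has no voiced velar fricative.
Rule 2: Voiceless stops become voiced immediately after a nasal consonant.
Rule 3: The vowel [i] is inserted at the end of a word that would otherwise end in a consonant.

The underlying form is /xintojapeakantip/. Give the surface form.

xindojafeaxandipi

Rule 1 (intervocalic spirantization): /p/ is a stop between vowels /a/ and /e/, so it spirantizes to the fricative [f]. /k/ is a stop between vowels /a/ and /a/, so it spirantizes to the fricative [x]. /xintojapeakantip/ → xintojafeaxantip.
Rule 2 (post-nasal voicing): /t/ is a voiceless stop immediately after the nasal /n/, so it voices to [d]. /t/ is a voiceless stop immediately after the nasal /n/, so it voices to [d]. /xintojafeaxantip/ → xindojafeaxandip.
Rule 3 (final i-epenthesis): the form ends in the consonant /p/, so [i] is inserted word-finally. /xindojafeaxandip/ → xindojafeaxandipi.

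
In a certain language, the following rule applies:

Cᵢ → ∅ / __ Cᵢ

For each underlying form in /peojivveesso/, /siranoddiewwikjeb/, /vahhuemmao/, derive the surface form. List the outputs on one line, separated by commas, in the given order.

/peojivveesso/: /vv/ is a geminate; the first /v/ deletes. /ss/ is a geminate; the first /s/ deletes. → [peojiveeso].
/siranoddiewwikjeb/: /dd/ is a geminate; the first /d/ deletes. /ww/ is a geminate; the first /w/ deletes. → [siranodiewikjeb].
/vahhuemmao/: /hh/ is a geminate; the first /h/ deletes. /mm/ is a geminate; the first /m/ deletes. → [vahuemao].

peojiveeso, siranodiewikjeb, vahuemao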